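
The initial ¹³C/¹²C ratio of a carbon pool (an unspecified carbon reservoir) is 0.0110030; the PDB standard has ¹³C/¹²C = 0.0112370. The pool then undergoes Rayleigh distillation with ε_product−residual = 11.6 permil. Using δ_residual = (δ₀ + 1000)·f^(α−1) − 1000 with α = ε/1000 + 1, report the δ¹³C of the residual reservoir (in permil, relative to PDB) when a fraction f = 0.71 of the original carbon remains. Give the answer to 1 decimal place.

δ₀ = (0.0110030/0.0112370 − 1)×1000 = (0.979176 − 1)×1000 = -20.824 permil
α − 1 = ε/1000 = 0.0116
f^(α−1) = 0.71^(0.0116) = 0.996035
δ_res = (-20.824 + 1000) × 0.996035 − 1000 = 975.293 − 1000 = -24.71 permil

-24.7 permil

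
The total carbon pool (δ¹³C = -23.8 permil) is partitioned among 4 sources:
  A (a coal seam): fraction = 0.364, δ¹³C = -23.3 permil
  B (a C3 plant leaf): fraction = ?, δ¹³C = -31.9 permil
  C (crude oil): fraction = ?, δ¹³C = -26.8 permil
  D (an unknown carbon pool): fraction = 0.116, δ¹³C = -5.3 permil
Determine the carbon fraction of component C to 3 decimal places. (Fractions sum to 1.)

0.369

Let f_C and f_B be the unknown fractions; fractions sum to 1 so f_C + f_B = 0.520.
Mass balance: Σ fᵢ·δᵢ = δ_bulk ⇒ f_C·(-26.8) + f_B·(-31.9) = -23.8 − (-9.096) = -14.704
Substitute f_B = 0.520 − f_C:
f_C·(-26.8 − -31.9) = -14.704 − 0.520×(-31.9) = 1.884
f_C = 1.884 / 5.1 = 0.3694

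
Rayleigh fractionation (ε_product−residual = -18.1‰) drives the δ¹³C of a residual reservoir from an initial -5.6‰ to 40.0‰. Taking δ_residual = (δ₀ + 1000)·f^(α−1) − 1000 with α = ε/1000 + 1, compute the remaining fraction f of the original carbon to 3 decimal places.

α − 1 = ε/1000 = -0.0181
(δ_res + 1000)/(δ₀ + 1000) = (40.0 + 1000)/(-5.6 + 1000) = 1040.0/994.4 = 1.045857
f = 1.045857^(1/-0.0181) = exp(ln(1.045857)/-0.0181) = exp(0.04484/-0.0181)
f = exp(-2.4772) = 0.0840

0.084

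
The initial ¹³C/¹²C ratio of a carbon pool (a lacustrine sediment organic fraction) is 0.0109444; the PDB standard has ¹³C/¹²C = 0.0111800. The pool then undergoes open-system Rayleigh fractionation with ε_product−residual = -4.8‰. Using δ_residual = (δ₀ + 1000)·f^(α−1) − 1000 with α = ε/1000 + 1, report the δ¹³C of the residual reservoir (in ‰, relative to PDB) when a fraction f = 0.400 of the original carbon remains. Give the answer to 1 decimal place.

-16.8‰

δ₀ = (0.0109444/0.0111800 − 1)×1000 = (0.978927 − 1)×1000 = -21.073‰
α − 1 = ε/1000 = -0.0048
f^(α−1) = 0.400^(-0.0048) = 1.004408
δ_res = (-21.073 + 1000) × 1.004408 − 1000 = 983.242 − 1000 = -16.76‰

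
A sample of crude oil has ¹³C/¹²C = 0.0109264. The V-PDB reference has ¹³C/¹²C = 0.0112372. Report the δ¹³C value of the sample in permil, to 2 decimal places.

δ¹³C = (R_sample / R_standard − 1) × 1000
R_sample / R_standard = 0.0109264 / 0.0112372 = 0.972342
δ¹³C = (0.972342 − 1) × 1000 = -27.658 permil

-27.66 permil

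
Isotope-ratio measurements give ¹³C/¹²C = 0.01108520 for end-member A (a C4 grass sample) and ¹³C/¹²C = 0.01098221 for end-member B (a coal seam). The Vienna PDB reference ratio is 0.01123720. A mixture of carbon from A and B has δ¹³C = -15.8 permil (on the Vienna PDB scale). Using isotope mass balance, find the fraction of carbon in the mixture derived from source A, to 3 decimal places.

0.752

δ_A = (0.01108520/0.01123720 − 1)×1000 = (0.986473 − 1)×1000 = -13.527 permil
δ_B = (0.01098221/0.01123720 − 1)×1000 = (0.977308 − 1)×1000 = -22.692 permil
f_A = (δ_mix − δ_B)/(δ_A − δ_B) = (-15.8 − (-22.692))/(-13.527 − (-22.692))
f_A = 6.892 / 9.165 = 0.7519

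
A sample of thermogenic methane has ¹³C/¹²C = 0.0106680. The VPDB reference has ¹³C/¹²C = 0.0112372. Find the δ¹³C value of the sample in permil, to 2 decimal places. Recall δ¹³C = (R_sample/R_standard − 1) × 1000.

-50.65 permil

δ¹³C = (R_sample / R_standard − 1) × 1000
R_sample / R_standard = 0.0106680 / 0.0112372 = 0.949347
δ¹³C = (0.949347 − 1) × 1000 = -50.653 permil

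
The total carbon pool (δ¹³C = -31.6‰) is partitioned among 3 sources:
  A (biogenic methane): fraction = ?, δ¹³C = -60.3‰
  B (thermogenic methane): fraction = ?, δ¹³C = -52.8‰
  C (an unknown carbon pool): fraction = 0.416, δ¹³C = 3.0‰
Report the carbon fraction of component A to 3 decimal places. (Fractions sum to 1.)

Let f_A and f_B be the unknown fractions; fractions sum to 1 so f_A + f_B = 0.584.
Mass balance: Σ fᵢ·δᵢ = δ_bulk ⇒ f_A·(-60.3) + f_B·(-52.8) = -31.6 − (1.248) = -32.848
Substitute f_B = 0.584 − f_A:
f_A·(-60.3 − -52.8) = -32.848 − 0.584×(-52.8) = -2.013
f_A = -2.013 / -7.5 = 0.2684

0.268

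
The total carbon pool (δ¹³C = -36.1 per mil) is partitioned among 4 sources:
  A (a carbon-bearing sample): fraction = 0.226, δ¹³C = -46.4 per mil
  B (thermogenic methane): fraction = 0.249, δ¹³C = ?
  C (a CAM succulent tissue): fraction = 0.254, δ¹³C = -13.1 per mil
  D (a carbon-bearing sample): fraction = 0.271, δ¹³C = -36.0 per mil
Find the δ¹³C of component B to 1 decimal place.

-50.3 per mil

Isotope mass balance: δ_bulk = Σ fᵢ·δᵢ.
-36.1 = 0.226×(-46.4) + 0.249×δ_B + 0.254×(-13.1) + 0.271×(-36.0)
0.249·δ_B = -36.1 − (-23.570) = -12.530
δ_B = -12.530 / 0.249 = -50.32 per mil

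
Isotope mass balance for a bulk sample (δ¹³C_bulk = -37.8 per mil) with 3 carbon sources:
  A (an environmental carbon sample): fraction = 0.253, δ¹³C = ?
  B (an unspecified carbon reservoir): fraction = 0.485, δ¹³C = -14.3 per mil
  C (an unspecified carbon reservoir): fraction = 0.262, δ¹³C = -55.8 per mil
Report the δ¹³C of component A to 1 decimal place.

Isotope mass balance: δ_bulk = Σ fᵢ·δᵢ.
-37.8 = 0.253×δ_A + 0.485×(-14.3) + 0.262×(-55.8)
0.253·δ_A = -37.8 − (-21.555) = -16.245
δ_A = -16.245 / 0.253 = -64.21 per mil

-64.2 per mil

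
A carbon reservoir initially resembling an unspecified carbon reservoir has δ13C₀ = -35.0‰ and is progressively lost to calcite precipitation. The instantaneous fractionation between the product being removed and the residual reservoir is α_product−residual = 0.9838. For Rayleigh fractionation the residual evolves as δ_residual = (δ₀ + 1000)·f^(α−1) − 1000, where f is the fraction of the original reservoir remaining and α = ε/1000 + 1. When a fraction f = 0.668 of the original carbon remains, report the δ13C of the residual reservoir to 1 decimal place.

-28.7‰

Rayleigh residual: δ_res = (δ₀ + 1000)·f^(α−1) − 1000
α − 1 = -0.01620
f^(α−1) = 0.668^(-0.01620) = 1.006558
δ_res = (-35.0 + 1000) × 1.006558 − 1000 = 971.328 − 1000 = -28.67‰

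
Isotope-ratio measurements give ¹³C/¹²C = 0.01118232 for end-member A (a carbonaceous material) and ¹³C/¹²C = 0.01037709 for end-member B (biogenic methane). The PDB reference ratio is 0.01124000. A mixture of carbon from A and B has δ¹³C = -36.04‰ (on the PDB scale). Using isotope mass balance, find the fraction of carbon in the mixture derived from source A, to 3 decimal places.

0.569

δ_A = (0.01118232/0.01124000 − 1)×1000 = (0.994868 − 1)×1000 = -5.132‰
δ_B = (0.01037709/0.01124000 − 1)×1000 = (0.923229 − 1)×1000 = -76.771‰
f_A = (δ_mix − δ_B)/(δ_A − δ_B) = (-36.04 − (-76.771))/(-5.132 − (-76.771))
f_A = 40.731 / 71.640 = 0.5686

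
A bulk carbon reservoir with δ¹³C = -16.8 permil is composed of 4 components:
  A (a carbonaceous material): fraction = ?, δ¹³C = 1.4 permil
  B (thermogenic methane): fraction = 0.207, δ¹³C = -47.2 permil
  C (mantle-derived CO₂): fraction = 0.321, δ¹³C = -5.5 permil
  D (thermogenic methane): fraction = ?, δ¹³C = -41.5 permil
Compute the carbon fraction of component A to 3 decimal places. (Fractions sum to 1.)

0.334

Let f_A and f_D be the unknown fractions; fractions sum to 1 so f_A + f_D = 0.472.
Mass balance: Σ fᵢ·δᵢ = δ_bulk ⇒ f_A·(1.4) + f_D·(-41.5) = -16.8 − (-11.536) = -5.264
Substitute f_D = 0.472 − f_A:
f_A·(1.4 − -41.5) = -5.264 − 0.472×(-41.5) = 14.324
f_A = 14.324 / 42.9 = 0.3339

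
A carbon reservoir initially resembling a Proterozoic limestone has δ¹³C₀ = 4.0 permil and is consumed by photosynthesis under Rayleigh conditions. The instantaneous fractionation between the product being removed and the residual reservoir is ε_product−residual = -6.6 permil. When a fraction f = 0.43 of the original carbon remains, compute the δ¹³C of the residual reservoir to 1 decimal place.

Rayleigh residual: δ_res = (δ₀ + 1000)·f^(α−1) − 1000
α = ε/1000 + 1 = 0.99340, so α − 1 = -0.00660
f^(α−1) = 0.43^(-0.00660) = 1.005586
δ_res = (4.0 + 1000) × 1.005586 − 1000 = 1009.608 − 1000 = 9.61 permil

9.6 permil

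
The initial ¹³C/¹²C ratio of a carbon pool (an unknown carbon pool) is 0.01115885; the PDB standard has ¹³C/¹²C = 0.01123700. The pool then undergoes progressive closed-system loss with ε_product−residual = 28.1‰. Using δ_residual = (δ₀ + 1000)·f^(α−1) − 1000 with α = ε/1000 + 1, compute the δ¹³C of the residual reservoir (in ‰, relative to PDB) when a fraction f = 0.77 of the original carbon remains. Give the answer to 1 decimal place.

δ₀ = (0.01115885/0.01123700 − 1)×1000 = (0.993045 − 1)×1000 = -6.955‰
α − 1 = ε/1000 = 0.0281
f^(α−1) = 0.77^(0.0281) = 0.992683
δ_res = (-6.955 + 1000) × 0.992683 − 1000 = 985.779 − 1000 = -14.22‰

-14.2‰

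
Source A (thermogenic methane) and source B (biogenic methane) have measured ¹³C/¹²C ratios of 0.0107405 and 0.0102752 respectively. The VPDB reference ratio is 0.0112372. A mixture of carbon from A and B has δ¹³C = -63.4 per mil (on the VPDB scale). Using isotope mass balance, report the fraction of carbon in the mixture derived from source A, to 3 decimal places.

0.536

δ_A = (0.0107405/0.0112372 − 1)×1000 = (0.955799 − 1)×1000 = -44.201 per mil
δ_B = (0.0102752/0.0112372 − 1)×1000 = (0.914391 − 1)×1000 = -85.609 per mil
f_A = (δ_mix − δ_B)/(δ_A − δ_B) = (-63.4 − (-85.609))/(-44.201 − (-85.609))
f_A = 22.209 / 41.407 = 0.5363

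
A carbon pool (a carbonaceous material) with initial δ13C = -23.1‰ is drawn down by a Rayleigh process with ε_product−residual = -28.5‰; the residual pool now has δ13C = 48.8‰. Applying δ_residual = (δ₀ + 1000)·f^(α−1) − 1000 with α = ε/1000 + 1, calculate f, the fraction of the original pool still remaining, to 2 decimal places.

α − 1 = ε/1000 = -0.0285
(δ_res + 1000)/(δ₀ + 1000) = (48.8 + 1000)/(-23.1 + 1000) = 1048.8/976.9 = 1.073600
f = 1.073600^(1/-0.0285) = exp(ln(1.073600)/-0.0285) = exp(0.07102/-0.0285)
f = exp(-2.4918) = 0.0828

0.08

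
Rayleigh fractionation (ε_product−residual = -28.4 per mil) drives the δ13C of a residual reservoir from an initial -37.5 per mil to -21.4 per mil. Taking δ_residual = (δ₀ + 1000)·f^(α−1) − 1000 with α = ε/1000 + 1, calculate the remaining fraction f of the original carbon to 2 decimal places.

α − 1 = ε/1000 = -0.0284
(δ_res + 1000)/(δ₀ + 1000) = (-21.4 + 1000)/(-37.5 + 1000) = 978.6/962.5 = 1.016727
f = 1.016727^(1/-0.0284) = exp(ln(1.016727)/-0.0284) = exp(0.01659/-0.0284)
f = exp(-0.5841) = 0.5576

0.56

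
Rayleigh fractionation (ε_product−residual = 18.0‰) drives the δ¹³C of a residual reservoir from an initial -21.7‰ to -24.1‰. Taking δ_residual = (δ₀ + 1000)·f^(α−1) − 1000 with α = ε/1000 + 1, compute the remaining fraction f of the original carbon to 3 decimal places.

α − 1 = ε/1000 = 0.0180
(δ_res + 1000)/(δ₀ + 1000) = (-24.1 + 1000)/(-21.7 + 1000) = 975.9/978.3 = 0.997547
f = 0.997547^(1/0.0180) = exp(ln(0.997547)/0.0180) = exp(-0.00246/0.0180)
f = exp(-0.1365) = 0.8724

0.872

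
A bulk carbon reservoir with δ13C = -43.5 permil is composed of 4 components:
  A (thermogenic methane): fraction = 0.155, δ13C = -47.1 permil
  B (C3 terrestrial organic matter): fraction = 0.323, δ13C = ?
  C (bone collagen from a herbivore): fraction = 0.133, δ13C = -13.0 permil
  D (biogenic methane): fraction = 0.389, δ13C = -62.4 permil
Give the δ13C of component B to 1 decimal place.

-31.6 permil

Isotope mass balance: δ_bulk = Σ fᵢ·δᵢ.
-43.5 = 0.155×(-47.1) + 0.323×δ_B + 0.133×(-13.0) + 0.389×(-62.4)
0.323·δ_B = -43.5 − (-33.303) = -10.197
δ_B = -10.197 / 0.323 = -31.57 permil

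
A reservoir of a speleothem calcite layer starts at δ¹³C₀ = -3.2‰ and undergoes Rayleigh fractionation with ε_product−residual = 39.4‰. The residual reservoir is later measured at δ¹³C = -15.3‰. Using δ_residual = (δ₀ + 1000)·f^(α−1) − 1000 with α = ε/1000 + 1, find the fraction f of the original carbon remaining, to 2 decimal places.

α − 1 = ε/1000 = 0.0394
(δ_res + 1000)/(δ₀ + 1000) = (-15.3 + 1000)/(-3.2 + 1000) = 984.7/996.8 = 0.987861
f = 0.987861^(1/0.0394) = exp(ln(0.987861)/0.0394) = exp(-0.01221/0.0394)
f = exp(-0.3100) = 0.7335

0.73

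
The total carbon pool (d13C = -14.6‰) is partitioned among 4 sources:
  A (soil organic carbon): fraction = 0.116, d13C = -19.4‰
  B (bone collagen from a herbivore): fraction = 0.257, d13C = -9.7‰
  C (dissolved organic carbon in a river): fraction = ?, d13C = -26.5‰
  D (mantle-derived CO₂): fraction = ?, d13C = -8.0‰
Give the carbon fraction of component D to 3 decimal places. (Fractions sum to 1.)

Let f_D and f_C be the unknown fractions; fractions sum to 1 so f_D + f_C = 0.627.
Mass balance: Σ fᵢ·δᵢ = δ_bulk ⇒ f_D·(-8.0) + f_C·(-26.5) = -14.6 − (-4.743) = -9.857
Substitute f_C = 0.627 − f_D:
f_D·(-8.0 − -26.5) = -9.857 − 0.627×(-26.5) = 6.759
f_D = 6.759 / 18.5 = 0.3653

0.365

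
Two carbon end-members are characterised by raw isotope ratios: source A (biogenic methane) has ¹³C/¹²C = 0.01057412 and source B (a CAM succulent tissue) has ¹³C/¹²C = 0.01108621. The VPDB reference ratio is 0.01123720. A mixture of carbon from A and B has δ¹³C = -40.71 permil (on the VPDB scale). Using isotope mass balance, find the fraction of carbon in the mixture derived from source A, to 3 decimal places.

δ_A = (0.01057412/0.01123720 − 1)×1000 = (0.940992 − 1)×1000 = -59.008 permil
δ_B = (0.01108621/0.01123720 − 1)×1000 = (0.986563 − 1)×1000 = -13.437 permil
f_A = (δ_mix − δ_B)/(δ_A − δ_B) = (-40.71 − (-13.437))/(-59.008 − (-13.437))
f_A = -27.273 / -45.571 = 0.5985

0.598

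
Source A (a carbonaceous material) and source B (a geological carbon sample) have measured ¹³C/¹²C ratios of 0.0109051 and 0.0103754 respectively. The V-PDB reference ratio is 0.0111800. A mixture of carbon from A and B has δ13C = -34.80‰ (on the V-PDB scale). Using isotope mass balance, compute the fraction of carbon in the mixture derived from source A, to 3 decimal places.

0.784

δ_A = (0.0109051/0.0111800 − 1)×1000 = (0.975411 − 1)×1000 = -24.589‰
δ_B = (0.0103754/0.0111800 − 1)×1000 = (0.928032 − 1)×1000 = -71.968‰
f_A = (δ_mix − δ_B)/(δ_A − δ_B) = (-34.80 − (-71.968))/(-24.589 − (-71.968))
f_A = 37.168 / 47.379 = 0.7845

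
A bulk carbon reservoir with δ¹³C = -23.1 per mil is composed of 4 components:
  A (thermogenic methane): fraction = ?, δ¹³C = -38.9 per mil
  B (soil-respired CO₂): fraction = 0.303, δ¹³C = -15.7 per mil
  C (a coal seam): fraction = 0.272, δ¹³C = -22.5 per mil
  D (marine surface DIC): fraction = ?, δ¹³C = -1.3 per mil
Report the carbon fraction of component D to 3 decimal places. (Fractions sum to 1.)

Let f_D and f_A be the unknown fractions; fractions sum to 1 so f_D + f_A = 0.425.
Mass balance: Σ fᵢ·δᵢ = δ_bulk ⇒ f_D·(-1.3) + f_A·(-38.9) = -23.1 − (-10.877) = -12.223
Substitute f_A = 0.425 − f_D:
f_D·(-1.3 − -38.9) = -12.223 − 0.425×(-38.9) = 4.310
f_D = 4.310 / 37.6 = 0.1146

0.115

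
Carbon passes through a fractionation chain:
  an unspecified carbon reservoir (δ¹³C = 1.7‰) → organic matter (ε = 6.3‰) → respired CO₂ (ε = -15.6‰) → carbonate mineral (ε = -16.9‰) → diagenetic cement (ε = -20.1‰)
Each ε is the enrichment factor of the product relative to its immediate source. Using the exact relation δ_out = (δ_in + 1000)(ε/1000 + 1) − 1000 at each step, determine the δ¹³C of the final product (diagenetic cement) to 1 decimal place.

step 1: δ = (1.70 + 1000)·(6.3/1000 + 1) − 1000 = 8.01‰
step 2: δ = (8.01 + 1000)·(-15.6/1000 + 1) − 1000 = -7.71‰
step 3: δ = (-7.71 + 1000)·(-16.9/1000 + 1) − 1000 = -24.48‰
step 4: δ = (-24.48 + 1000)·(-20.1/1000 + 1) − 1000 = -44.09‰

-44.1‰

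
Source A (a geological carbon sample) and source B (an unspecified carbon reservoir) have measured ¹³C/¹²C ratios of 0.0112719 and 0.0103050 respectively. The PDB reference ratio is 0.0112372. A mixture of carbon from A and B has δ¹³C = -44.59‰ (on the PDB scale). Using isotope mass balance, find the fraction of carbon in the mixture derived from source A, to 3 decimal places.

δ_A = (0.0112719/0.0112372 − 1)×1000 = (1.003088 − 1)×1000 = 3.088‰
δ_B = (0.0103050/0.0112372 − 1)×1000 = (0.917043 − 1)×1000 = -82.957‰
f_A = (δ_mix − δ_B)/(δ_A − δ_B) = (-44.59 − (-82.957))/(3.088 − (-82.957))
f_A = 38.367 / 86.045 = 0.4459

0.446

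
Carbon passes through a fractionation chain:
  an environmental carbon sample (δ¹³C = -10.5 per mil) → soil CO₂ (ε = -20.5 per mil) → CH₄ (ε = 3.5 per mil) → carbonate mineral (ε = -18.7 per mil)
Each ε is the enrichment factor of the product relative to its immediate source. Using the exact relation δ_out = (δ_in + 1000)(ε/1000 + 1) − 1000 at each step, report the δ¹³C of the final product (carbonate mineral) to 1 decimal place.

-45.6 per mil

step 1: δ = (-10.50 + 1000)·(-20.5/1000 + 1) − 1000 = -30.78 per mil
step 2: δ = (-30.78 + 1000)·(3.5/1000 + 1) − 1000 = -27.39 per mil
step 3: δ = (-27.39 + 1000)·(-18.7/1000 + 1) − 1000 = -45.58 per mil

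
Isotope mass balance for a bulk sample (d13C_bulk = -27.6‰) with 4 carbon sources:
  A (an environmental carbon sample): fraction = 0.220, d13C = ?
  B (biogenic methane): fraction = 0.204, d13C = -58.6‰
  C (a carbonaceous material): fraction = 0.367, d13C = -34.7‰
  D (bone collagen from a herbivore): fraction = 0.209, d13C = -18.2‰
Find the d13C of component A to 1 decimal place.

4.1‰

Isotope mass balance: δ_bulk = Σ fᵢ·δᵢ.
-27.6 = 0.220×δ_A + 0.204×(-58.6) + 0.367×(-34.7) + 0.209×(-18.2)
0.220·δ_A = -27.6 − (-28.493) = 0.893
δ_A = 0.893 / 0.220 = 4.06‰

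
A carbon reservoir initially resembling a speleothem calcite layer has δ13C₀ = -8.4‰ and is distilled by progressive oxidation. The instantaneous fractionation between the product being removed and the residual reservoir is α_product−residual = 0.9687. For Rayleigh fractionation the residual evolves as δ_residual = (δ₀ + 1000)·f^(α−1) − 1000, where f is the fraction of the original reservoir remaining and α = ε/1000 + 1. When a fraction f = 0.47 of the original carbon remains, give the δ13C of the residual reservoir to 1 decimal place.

15.3‰

Rayleigh residual: δ_res = (δ₀ + 1000)·f^(α−1) − 1000
α − 1 = -0.03130
f^(α−1) = 0.47^(-0.03130) = 1.023914
δ_res = (-8.4 + 1000) × 1.023914 − 1000 = 1015.313 − 1000 = 15.31‰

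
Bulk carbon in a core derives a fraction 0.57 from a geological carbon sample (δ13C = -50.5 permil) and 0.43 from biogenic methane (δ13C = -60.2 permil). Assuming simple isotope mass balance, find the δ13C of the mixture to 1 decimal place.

-54.7 permil

δ_mix = f_A·δ_A + f_B·δ_B
δ_mix = 0.57 × (-50.5) + 0.43 × (-60.2)
δ_mix = -28.78 + -25.89 = -54.67 permil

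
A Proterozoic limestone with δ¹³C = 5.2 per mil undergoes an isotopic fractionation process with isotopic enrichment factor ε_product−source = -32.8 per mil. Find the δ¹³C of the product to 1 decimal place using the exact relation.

Exactly, δ_product = (δ_source + 1000)·(ε/1000 + 1) − 1000.
δ_product = (5.2 + 1000) × (-32.8/1000 + 1) − 1000
δ_product = -27.77 per mil

-27.8 per mil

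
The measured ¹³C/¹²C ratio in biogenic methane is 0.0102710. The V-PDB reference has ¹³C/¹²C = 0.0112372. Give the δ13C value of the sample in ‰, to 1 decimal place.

δ13C = (R_sample / R_standard − 1) × 1000
R_sample / R_standard = 0.0102710 / 0.0112372 = 0.914018
δ13C = (0.914018 − 1) × 1000 = -85.98‰

-86.0‰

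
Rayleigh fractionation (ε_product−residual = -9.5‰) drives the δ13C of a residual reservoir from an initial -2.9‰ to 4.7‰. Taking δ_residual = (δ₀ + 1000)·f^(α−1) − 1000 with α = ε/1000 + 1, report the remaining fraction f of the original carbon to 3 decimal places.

α − 1 = ε/1000 = -0.0095
(δ_res + 1000)/(δ₀ + 1000) = (4.7 + 1000)/(-2.9 + 1000) = 1004.7/997.1 = 1.007622
f = 1.007622^(1/-0.0095) = exp(ln(1.007622)/-0.0095) = exp(0.00759/-0.0095)
f = exp(-0.7993) = 0.4497

0.450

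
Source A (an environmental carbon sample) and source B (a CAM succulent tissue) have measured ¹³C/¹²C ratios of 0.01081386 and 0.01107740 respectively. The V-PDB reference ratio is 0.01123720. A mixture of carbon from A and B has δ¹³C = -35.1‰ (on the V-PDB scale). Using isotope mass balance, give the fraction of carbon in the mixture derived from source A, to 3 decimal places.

0.890

δ_A = (0.01081386/0.01123720 − 1)×1000 = (0.962327 − 1)×1000 = -37.673‰
δ_B = (0.01107740/0.01123720 − 1)×1000 = (0.985779 − 1)×1000 = -14.221‰
f_A = (δ_mix − δ_B)/(δ_A − δ_B) = (-35.1 − (-14.221))/(-37.673 − (-14.221))
f_A = -20.879 / -23.452 = 0.8903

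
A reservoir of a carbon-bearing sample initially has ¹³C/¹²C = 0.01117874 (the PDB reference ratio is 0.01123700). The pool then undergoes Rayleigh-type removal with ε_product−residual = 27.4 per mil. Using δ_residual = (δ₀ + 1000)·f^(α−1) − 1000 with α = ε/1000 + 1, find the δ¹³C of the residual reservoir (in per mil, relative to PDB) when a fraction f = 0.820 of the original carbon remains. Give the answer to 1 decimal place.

δ₀ = (0.01117874/0.01123700 − 1)×1000 = (0.994815 − 1)×1000 = -5.185 per mil
α − 1 = ε/1000 = 0.0274
f^(α−1) = 0.820^(0.0274) = 0.994577
δ_res = (-5.185 + 1000) × 0.994577 − 1000 = 989.421 − 1000 = -10.58 per mil

-10.6 per mil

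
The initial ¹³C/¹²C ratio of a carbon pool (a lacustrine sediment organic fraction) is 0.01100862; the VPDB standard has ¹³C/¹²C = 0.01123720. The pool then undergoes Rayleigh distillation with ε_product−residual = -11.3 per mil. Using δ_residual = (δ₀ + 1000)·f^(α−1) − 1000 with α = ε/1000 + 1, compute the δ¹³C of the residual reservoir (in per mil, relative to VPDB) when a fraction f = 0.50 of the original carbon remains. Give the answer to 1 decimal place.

-12.6 per mil

δ₀ = (0.01100862/0.01123720 − 1)×1000 = (0.979659 − 1)×1000 = -20.341 per mil
α − 1 = ε/1000 = -0.0113
f^(α−1) = 0.50^(-0.0113) = 1.007863
δ_res = (-20.341 + 1000) × 1.007863 − 1000 = 987.362 − 1000 = -12.64 per mil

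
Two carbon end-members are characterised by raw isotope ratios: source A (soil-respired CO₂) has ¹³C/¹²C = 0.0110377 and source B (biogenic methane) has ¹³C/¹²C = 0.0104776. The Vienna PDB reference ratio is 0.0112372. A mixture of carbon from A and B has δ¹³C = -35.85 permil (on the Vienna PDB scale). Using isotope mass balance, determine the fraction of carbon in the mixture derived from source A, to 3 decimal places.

δ_A = (0.0110377/0.0112372 − 1)×1000 = (0.982246 − 1)×1000 = -17.754 permil
δ_B = (0.0104776/0.0112372 − 1)×1000 = (0.932403 − 1)×1000 = -67.597 permil
f_A = (δ_mix − δ_B)/(δ_A − δ_B) = (-35.85 − (-67.597))/(-17.754 − (-67.597))
f_A = 31.747 / 49.843 = 0.6369

0.637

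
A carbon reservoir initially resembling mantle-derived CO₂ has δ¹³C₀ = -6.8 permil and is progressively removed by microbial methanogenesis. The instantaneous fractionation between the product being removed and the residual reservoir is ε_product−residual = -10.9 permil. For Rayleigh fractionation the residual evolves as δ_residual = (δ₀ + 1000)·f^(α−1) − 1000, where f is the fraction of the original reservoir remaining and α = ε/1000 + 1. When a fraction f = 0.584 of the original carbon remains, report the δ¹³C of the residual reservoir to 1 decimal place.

-1.0 permil

Rayleigh residual: δ_res = (δ₀ + 1000)·f^(α−1) − 1000
α = ε/1000 + 1 = 0.98910, so α − 1 = -0.01090
f^(α−1) = 0.584^(-0.01090) = 1.005880
δ_res = (-6.8 + 1000) × 1.005880 − 1000 = 999.040 − 1000 = -0.96 permil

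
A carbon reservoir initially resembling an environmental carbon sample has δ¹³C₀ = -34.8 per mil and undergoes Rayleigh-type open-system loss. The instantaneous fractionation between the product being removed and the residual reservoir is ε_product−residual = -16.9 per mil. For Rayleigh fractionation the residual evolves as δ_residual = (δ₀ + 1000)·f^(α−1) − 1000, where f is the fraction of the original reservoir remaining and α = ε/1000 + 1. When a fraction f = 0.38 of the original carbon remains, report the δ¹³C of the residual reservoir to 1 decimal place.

Rayleigh residual: δ_res = (δ₀ + 1000)·f^(α−1) − 1000
α = ε/1000 + 1 = 0.98310, so α − 1 = -0.01690
f^(α−1) = 0.38^(-0.01690) = 1.016487
δ_res = (-34.8 + 1000) × 1.016487 − 1000 = 981.113 − 1000 = -18.89 per mil

-18.9 per mil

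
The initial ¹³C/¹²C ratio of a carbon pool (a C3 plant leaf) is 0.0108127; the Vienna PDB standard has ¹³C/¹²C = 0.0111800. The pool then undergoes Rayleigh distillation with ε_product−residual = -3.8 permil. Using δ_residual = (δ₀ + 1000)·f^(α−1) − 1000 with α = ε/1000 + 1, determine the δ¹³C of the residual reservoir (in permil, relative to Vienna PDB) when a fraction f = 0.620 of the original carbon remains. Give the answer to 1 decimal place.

-31.1 permil

δ₀ = (0.0108127/0.0111800 − 1)×1000 = (0.967147 − 1)×1000 = -32.853 permil
α − 1 = ε/1000 = -0.0038
f^(α−1) = 0.620^(-0.0038) = 1.001818
δ_res = (-32.853 + 1000) × 1.001818 − 1000 = 968.905 − 1000 = -31.09 permil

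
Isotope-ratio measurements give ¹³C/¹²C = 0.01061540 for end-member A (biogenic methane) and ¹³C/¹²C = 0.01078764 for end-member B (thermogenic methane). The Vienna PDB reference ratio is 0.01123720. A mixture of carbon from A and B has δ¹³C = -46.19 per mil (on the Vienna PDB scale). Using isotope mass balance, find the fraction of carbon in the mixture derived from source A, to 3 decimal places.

0.403

δ_A = (0.01061540/0.01123720 − 1)×1000 = (0.944666 − 1)×1000 = -55.334 per mil
δ_B = (0.01078764/0.01123720 − 1)×1000 = (0.959994 − 1)×1000 = -40.006 per mil
f_A = (δ_mix − δ_B)/(δ_A − δ_B) = (-46.19 − (-40.006))/(-55.334 − (-40.006))
f_A = -6.184 / -15.328 = 0.4034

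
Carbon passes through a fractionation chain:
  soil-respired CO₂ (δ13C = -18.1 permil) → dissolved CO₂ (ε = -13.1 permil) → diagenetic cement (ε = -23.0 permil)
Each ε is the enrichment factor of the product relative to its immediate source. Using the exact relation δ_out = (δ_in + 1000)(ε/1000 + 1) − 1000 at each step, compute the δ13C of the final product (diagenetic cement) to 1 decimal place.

step 1: δ = (-18.10 + 1000)·(-13.1/1000 + 1) − 1000 = -30.96 permil
step 2: δ = (-30.96 + 1000)·(-23.0/1000 + 1) − 1000 = -53.25 permil

-53.3 permil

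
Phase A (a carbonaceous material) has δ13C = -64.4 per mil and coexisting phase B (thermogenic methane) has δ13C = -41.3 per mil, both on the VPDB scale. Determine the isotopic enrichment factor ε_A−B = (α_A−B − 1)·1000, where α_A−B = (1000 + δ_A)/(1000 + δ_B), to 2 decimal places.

α_A−B = (1000 + -64.4) / (1000 + -41.3) = 935.6 / 958.7 = 0.975905
ε_A−B = (0.975905 − 1) × 1000 = -24.095 per mil
(The approximation ε ≈ δ_A − δ_B would give -23.1 per mil.)

-24.10 per mil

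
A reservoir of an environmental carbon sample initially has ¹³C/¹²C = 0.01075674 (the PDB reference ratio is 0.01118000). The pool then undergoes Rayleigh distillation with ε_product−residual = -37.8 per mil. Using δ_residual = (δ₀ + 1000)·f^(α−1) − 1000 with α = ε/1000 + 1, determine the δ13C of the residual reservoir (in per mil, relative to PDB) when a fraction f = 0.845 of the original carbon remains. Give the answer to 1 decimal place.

-31.7 per mil

δ₀ = (0.01075674/0.01118000 − 1)×1000 = (0.962141 − 1)×1000 = -37.859 per mil
α − 1 = ε/1000 = -0.0378
f^(α−1) = 0.845^(-0.0378) = 1.006387
δ_res = (-37.859 + 1000) × 1.006387 − 1000 = 968.286 − 1000 = -31.71 per mil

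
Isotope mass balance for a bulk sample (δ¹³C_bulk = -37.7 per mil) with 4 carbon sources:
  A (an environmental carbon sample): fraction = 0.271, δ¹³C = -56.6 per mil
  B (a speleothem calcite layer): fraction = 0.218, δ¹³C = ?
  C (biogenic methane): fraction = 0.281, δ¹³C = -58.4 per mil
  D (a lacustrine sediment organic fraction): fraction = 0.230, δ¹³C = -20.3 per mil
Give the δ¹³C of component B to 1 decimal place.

Isotope mass balance: δ_bulk = Σ fᵢ·δᵢ.
-37.7 = 0.271×(-56.6) + 0.218×δ_B + 0.281×(-58.4) + 0.230×(-20.3)
0.218·δ_B = -37.7 − (-36.418) = -1.282
δ_B = -1.282 / 0.218 = -5.88 per mil

-5.9 per mil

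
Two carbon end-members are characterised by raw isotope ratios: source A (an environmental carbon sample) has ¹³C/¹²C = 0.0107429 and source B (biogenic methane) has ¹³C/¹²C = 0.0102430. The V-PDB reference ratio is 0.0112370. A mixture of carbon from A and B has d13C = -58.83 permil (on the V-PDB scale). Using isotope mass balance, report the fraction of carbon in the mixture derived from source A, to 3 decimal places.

δ_A = (0.0107429/0.0112370 − 1)×1000 = (0.956029 − 1)×1000 = -43.971 permil
δ_B = (0.0102430/0.0112370 − 1)×1000 = (0.911542 − 1)×1000 = -88.458 permil
f_A = (δ_mix − δ_B)/(δ_A − δ_B) = (-58.83 − (-88.458))/(-43.971 − (-88.458))
f_A = 29.628 / 44.487 = 0.6660

0.666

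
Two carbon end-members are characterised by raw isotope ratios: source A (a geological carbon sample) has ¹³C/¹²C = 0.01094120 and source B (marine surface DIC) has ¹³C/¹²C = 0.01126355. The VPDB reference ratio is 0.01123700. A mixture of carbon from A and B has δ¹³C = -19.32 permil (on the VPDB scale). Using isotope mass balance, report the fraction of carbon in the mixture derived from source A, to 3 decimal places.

δ_A = (0.01094120/0.01123700 − 1)×1000 = (0.973676 − 1)×1000 = -26.324 permil
δ_B = (0.01126355/0.01123700 − 1)×1000 = (1.002363 − 1)×1000 = 2.363 permil
f_A = (δ_mix − δ_B)/(δ_A − δ_B) = (-19.32 − (2.363))/(-26.324 − (2.363))
f_A = -21.683 / -28.686 = 0.7559

0.756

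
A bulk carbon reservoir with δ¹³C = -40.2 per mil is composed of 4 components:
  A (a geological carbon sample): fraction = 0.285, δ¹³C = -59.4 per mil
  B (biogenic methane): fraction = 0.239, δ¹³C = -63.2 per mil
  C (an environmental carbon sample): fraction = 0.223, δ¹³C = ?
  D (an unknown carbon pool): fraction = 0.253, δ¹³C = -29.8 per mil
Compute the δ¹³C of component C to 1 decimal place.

Isotope mass balance: δ_bulk = Σ fᵢ·δᵢ.
-40.2 = 0.285×(-59.4) + 0.239×(-63.2) + 0.223×δ_C + 0.253×(-29.8)
0.223·δ_C = -40.2 − (-39.573) = -0.627
δ_C = -0.627 / 0.223 = -2.81 per mil

-2.8 per mil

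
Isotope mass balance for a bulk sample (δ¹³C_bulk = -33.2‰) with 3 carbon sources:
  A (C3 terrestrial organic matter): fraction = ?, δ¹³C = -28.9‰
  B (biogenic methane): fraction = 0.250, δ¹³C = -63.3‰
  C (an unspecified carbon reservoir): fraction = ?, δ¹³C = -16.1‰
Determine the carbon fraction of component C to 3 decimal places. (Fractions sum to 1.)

Let f_C and f_A be the unknown fractions; fractions sum to 1 so f_C + f_A = 0.750.
Mass balance: Σ fᵢ·δᵢ = δ_bulk ⇒ f_C·(-16.1) + f_A·(-28.9) = -33.2 − (-15.825) = -17.375
Substitute f_A = 0.750 − f_C:
f_C·(-16.1 − -28.9) = -17.375 − 0.750×(-28.9) = 4.300
f_C = 4.300 / 12.8 = 0.3359

0.336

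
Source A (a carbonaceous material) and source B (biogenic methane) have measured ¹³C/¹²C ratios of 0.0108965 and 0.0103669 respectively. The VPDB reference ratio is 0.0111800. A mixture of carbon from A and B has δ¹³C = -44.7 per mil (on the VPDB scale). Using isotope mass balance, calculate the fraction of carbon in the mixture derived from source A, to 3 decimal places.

δ_A = (0.0108965/0.0111800 − 1)×1000 = (0.974642 − 1)×1000 = -25.358 per mil
δ_B = (0.0103669/0.0111800 − 1)×1000 = (0.927272 − 1)×1000 = -72.728 per mil
f_A = (δ_mix − δ_B)/(δ_A − δ_B) = (-44.7 − (-72.728))/(-25.358 − (-72.728))
f_A = 28.028 / 47.370 = 0.5917

0.592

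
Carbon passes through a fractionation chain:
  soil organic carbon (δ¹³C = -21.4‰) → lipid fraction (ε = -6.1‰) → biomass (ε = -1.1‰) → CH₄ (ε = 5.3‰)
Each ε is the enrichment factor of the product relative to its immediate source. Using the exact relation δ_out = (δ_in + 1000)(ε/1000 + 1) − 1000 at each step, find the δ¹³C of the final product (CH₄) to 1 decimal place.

-23.3‰

step 1: δ = (-21.40 + 1000)·(-6.1/1000 + 1) − 1000 = -27.37‰
step 2: δ = (-27.37 + 1000)·(-1.1/1000 + 1) − 1000 = -28.44‰
step 3: δ = (-28.44 + 1000)·(5.3/1000 + 1) − 1000 = -23.29‰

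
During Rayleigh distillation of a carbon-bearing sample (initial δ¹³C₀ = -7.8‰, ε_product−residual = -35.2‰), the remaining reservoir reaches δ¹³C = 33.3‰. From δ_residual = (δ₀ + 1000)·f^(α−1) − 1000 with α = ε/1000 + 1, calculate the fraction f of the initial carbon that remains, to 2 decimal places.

α − 1 = ε/1000 = -0.0352
(δ_res + 1000)/(δ₀ + 1000) = (33.3 + 1000)/(-7.8 + 1000) = 1033.3/992.2 = 1.041423
f = 1.041423^(1/-0.0352) = exp(ln(1.041423)/-0.0352) = exp(0.04059/-0.0352)
f = exp(-1.1531) = 0.3157

0.32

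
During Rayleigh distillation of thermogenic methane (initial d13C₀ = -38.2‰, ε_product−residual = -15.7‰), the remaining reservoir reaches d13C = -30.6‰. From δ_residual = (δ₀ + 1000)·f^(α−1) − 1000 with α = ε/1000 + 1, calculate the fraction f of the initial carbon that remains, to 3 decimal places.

0.606

α − 1 = ε/1000 = -0.0157
(δ_res + 1000)/(δ₀ + 1000) = (-30.6 + 1000)/(-38.2 + 1000) = 969.4/961.8 = 1.007902
f = 1.007902^(1/-0.0157) = exp(ln(1.007902)/-0.0157) = exp(0.00787/-0.0157)
f = exp(-0.5013) = 0.6057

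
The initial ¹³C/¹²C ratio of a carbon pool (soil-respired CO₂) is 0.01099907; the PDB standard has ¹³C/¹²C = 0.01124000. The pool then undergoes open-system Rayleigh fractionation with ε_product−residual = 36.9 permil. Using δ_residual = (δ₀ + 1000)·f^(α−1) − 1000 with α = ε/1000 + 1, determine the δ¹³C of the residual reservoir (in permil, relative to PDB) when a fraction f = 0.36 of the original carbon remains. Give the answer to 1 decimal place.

-57.6 permil

δ₀ = (0.01099907/0.01124000 − 1)×1000 = (0.978565 − 1)×1000 = -21.435 permil
α − 1 = ε/1000 = 0.0369
f^(α−1) = 0.36^(0.0369) = 0.963003
δ_res = (-21.435 + 1000) × 0.963003 − 1000 = 942.361 − 1000 = -57.64 permil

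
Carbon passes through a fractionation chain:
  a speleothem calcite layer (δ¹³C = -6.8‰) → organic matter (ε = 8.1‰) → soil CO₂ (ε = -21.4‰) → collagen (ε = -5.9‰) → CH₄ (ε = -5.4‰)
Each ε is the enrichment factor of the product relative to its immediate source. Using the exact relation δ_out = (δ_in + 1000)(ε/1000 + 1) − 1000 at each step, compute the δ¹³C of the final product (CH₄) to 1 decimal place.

-31.2‰

step 1: δ = (-6.80 + 1000)·(8.1/1000 + 1) − 1000 = 1.24‰
step 2: δ = (1.24 + 1000)·(-21.4/1000 + 1) − 1000 = -20.18‰
step 3: δ = (-20.18 + 1000)·(-5.9/1000 + 1) − 1000 = -25.96‰
step 4: δ = (-25.96 + 1000)·(-5.4/1000 + 1) − 1000 = -31.22‰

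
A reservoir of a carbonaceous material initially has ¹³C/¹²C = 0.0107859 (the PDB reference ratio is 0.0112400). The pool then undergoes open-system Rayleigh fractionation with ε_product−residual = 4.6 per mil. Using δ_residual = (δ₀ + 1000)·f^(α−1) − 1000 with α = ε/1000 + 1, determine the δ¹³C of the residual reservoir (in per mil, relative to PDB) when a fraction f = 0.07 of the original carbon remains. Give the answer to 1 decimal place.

δ₀ = (0.0107859/0.0112400 − 1)×1000 = (0.959600 − 1)×1000 = -40.400 per mil
α − 1 = ε/1000 = 0.0046
f^(α−1) = 0.07^(0.0046) = 0.987842
δ_res = (-40.400 + 1000) × 0.987842 − 1000 = 947.933 − 1000 = -52.07 per mil

-52.1 per mil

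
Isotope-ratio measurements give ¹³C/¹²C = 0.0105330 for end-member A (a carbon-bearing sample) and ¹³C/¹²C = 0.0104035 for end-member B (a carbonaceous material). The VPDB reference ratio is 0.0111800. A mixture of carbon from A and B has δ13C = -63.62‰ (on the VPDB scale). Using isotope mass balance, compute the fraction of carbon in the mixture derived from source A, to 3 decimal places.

0.504

δ_A = (0.0105330/0.0111800 − 1)×1000 = (0.942129 − 1)×1000 = -57.871‰
δ_B = (0.0104035/0.0111800 − 1)×1000 = (0.930546 − 1)×1000 = -69.454‰
f_A = (δ_mix − δ_B)/(δ_A − δ_B) = (-63.62 − (-69.454))/(-57.871 − (-69.454))
f_A = 5.834 / 11.583 = 0.5037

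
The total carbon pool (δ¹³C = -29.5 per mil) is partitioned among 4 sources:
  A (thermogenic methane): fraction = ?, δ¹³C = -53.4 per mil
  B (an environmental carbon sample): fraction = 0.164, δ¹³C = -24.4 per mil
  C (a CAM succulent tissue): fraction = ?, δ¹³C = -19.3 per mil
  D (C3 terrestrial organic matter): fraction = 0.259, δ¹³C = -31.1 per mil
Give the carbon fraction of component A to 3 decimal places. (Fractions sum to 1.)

Let f_A and f_C be the unknown fractions; fractions sum to 1 so f_A + f_C = 0.577.
Mass balance: Σ fᵢ·δᵢ = δ_bulk ⇒ f_A·(-53.4) + f_C·(-19.3) = -29.5 − (-12.056) = -17.444
Substitute f_C = 0.577 − f_A:
f_A·(-53.4 − -19.3) = -17.444 − 0.577×(-19.3) = -6.307
f_A = -6.307 / -34.1 = 0.1850

0.185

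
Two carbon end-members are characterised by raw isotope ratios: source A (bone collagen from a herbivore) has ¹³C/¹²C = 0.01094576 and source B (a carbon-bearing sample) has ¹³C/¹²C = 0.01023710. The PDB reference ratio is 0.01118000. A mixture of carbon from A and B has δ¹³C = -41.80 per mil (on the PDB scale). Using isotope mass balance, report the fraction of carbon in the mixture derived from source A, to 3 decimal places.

0.671

δ_A = (0.01094576/0.01118000 − 1)×1000 = (0.979048 − 1)×1000 = -20.952 per mil
δ_B = (0.01023710/0.01118000 − 1)×1000 = (0.915662 − 1)×1000 = -84.338 per mil
f_A = (δ_mix − δ_B)/(δ_A − δ_B) = (-41.80 − (-84.338))/(-20.952 − (-84.338))
f_A = 42.538 / 63.386 = 0.6711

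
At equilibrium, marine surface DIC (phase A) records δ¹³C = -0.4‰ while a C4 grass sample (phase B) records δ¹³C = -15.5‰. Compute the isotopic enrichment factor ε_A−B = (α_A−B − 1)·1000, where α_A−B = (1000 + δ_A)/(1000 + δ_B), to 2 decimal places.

α_A−B = (1000 + -0.4) / (1000 + -15.5) = 999.6 / 984.5 = 1.015338
ε_A−B = (1.015338 − 1) × 1000 = 15.338‰
(The approximation ε ≈ δ_A − δ_B would give 15.1‰.)

15.34‰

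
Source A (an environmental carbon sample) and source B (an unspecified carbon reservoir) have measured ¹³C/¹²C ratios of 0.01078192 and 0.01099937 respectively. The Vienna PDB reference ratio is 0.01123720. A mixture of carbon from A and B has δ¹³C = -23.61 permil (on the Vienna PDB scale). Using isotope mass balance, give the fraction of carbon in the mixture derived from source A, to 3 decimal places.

δ_A = (0.01078192/0.01123720 − 1)×1000 = (0.959485 − 1)×1000 = -40.515 permil
δ_B = (0.01099937/0.01123720 − 1)×1000 = (0.978835 − 1)×1000 = -21.165 permil
f_A = (δ_mix − δ_B)/(δ_A − δ_B) = (-23.61 − (-21.165))/(-40.515 − (-21.165))
f_A = -2.445 / -19.351 = 0.1264

0.126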